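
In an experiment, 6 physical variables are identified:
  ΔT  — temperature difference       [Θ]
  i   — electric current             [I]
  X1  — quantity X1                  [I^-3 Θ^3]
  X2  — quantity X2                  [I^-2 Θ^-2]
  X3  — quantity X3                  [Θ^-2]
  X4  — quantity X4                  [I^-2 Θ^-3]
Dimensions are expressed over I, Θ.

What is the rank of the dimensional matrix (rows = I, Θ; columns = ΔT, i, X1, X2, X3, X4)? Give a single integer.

Exponent matrix [I,Θ] × [ΔT,i,X1,X2,X3,X4]:
  I: [ 0  1 -3 -2  0 -2]
  Θ: [ 1  0  3 -2 -2 -3]
Row reduction gives pivot columns ΔT,i; rank = 2

2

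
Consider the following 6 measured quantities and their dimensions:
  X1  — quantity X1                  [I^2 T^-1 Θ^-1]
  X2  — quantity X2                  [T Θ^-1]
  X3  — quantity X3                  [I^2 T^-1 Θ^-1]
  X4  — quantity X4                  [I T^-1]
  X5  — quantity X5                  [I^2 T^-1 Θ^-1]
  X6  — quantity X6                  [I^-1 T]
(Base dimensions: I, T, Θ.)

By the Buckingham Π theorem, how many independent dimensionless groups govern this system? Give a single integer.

Dimensional matrix (I×T×Θ by X1×X2×X3×X4×X5×X6):
  I: [ 2  0  2  1  2 -1]
  T: [-1  1 -1 -1 -1  1]
  Θ: [-1 -1 -1  0 -1  0]
Echelon form has 2 nonzero rows (pivots: X1,X2)
6 vars − rank 2 = 4 Π groups

4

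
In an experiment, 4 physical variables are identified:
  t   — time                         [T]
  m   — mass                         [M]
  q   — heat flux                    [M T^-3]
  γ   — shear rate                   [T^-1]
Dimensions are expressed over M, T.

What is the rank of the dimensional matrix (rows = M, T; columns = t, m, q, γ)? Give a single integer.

2

Write exponents as rows M,T / cols t,m,q,γ:
  M: [ 0  1  1  0]
  T: [ 1  0 -3 -1]
RREF → pivots at {t,m} ⇒ r = 2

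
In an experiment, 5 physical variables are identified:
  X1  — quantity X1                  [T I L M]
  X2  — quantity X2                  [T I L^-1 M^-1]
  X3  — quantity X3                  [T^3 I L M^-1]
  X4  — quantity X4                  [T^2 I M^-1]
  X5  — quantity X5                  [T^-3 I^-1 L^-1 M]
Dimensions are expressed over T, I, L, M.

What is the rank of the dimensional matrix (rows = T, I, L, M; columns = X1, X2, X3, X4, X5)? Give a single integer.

Write exponents as rows T,I,L,M / cols X1,X2,X3,X4,X5:
  T: [ 1  1  3  2 -3]
  I: [ 1  1  1  1 -1]
  L: [ 1 -1  1  0 -1]
  M: [ 1 -1 -1 -1  1]
RREF → pivots at {X1,X2,X3} ⇒ r = 3

3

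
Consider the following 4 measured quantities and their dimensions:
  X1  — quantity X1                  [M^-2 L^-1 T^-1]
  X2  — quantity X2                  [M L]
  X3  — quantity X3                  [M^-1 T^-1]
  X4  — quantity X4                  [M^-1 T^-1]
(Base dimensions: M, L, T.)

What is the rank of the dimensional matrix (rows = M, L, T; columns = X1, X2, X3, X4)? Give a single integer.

2

Write exponents as rows M,L,T / cols X1,X2,X3,X4:
  M: [-2  1 -1 -1]
  L: [-1  1  0  0]
  T: [-1  0 -1 -1]
RREF → pivots at {X1,X2} ⇒ r = 2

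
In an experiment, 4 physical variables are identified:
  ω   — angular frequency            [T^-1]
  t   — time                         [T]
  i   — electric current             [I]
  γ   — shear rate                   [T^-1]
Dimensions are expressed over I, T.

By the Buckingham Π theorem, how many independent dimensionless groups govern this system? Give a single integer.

2

Dimensional matrix (I×T by ω×t×i×γ):
  I: [ 0  0  1  0]
  T: [-1  1  0 -1]
RREF → pivots at {ω,i} ⇒ r = 2
Π count = n − r = 4 − 2 = 2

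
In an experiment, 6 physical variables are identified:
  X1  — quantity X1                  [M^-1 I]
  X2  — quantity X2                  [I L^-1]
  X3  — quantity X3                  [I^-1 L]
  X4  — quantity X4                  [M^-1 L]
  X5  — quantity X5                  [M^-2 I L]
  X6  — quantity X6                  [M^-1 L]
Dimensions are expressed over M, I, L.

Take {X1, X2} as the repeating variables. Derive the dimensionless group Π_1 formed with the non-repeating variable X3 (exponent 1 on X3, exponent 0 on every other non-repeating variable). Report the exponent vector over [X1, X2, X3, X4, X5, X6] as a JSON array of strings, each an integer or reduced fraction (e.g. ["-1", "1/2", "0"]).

["0", "1", "1", "0", "0", "0"]

Exponent matrix [M,I,L] × [X1,X2,X3,X4,X5,X6]:
  M: [-1  0  0 -1 -2 -1]
  I: [ 1  1 -1  0  1  0]
  L: [ 0 -1  1  1  1  1]
Row reduction gives pivot columns X1,X2; rank = 2
Repeat: X1,X2; free: X3,X4,X5,X6
RREF:
  r0: [   1    0    0    1    2    1]
  r1: [   0    1   -1   -1   -1   -1]
  r2: [   0    0    0    0    0    0]
Fix exponent of X3 at 1, X4 at 0, X5 at 0, X6 at 0; solve each RREF row for its pivot's exponent:
  r0: exp(X1) + (0)·1 = 0 ⇒ exp(X1) = 0
  r1: exp(X2) + (-1)·1 = 0 ⇒ exp(X2) = 1
Π_1 = X2 · X3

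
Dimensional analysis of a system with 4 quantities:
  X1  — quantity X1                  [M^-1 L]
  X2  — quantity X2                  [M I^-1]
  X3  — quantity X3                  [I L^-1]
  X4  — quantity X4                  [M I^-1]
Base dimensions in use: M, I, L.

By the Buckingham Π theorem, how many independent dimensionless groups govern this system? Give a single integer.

Exponent matrix [M,I,L] × [X1,X2,X3,X4]:
  M: [-1  1  0  1]
  I: [ 0 -1  1 -1]
  L: [ 1  0 -1  0]
Row reduction gives pivot columns X1,X2; rank = 2
Π count = n − r = 4 − 2 = 2

2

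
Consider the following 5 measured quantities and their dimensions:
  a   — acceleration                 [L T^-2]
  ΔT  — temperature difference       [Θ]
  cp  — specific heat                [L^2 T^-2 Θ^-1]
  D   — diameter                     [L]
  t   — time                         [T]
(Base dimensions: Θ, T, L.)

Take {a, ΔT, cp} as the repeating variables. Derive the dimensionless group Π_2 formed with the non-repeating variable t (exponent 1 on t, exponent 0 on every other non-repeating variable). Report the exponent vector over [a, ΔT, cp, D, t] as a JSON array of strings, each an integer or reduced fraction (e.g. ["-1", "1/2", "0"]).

Dimensional matrix (Θ×T×L by a×ΔT×cp×D×t):
  Θ: [ 0  1 -1  0  0]
  T: [-2  0 -2  0  1]
  L: [ 1  0  2  1  0]
Row reduction gives pivot columns a,ΔT,cp; rank = 3
Repeat: a,ΔT,cp; free: D,t
RREF:
  r0: [   1    0    0   -1   -1]
  r1: [   0    1    0    1  1/2]
  r2: [   0    0    1    1  1/2]
Fix exponent of t at 1, D at 0; solve each RREF row for its pivot's exponent:
  r0: exp(a) + (-1)·1 = 0 ⇒ exp(a) = 1
  r1: exp(ΔT) + (1/2)·1 = 0 ⇒ exp(ΔT) = -1/2
  r2: exp(cp) + (1/2)·1 = 0 ⇒ exp(cp) = -1/2
Π_2 = a · ΔT^(-1/2) · cp^(-1/2) · t

["1", "-1/2", "-1/2", "0", "1"]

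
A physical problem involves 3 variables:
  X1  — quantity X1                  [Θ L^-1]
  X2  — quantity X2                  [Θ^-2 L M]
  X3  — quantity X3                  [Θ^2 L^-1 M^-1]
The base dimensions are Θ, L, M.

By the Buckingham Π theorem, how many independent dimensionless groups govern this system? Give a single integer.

1

Exponent matrix [Θ,L,M] × [X1,X2,X3]:
  Θ: [ 1 -2  2]
  L: [-1  1 -1]
  M: [ 0  1 -1]
RREF → pivots at {X1,X2} ⇒ r = 2
3 vars − rank 2 = 1 Π group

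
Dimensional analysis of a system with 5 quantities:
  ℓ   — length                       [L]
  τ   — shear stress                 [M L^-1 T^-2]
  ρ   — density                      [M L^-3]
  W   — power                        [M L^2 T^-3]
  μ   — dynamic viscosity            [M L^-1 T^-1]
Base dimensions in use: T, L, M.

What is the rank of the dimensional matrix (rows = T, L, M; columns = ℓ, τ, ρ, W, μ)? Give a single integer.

3

Exponent matrix [T,L,M] × [ℓ,τ,ρ,W,μ]:
  T: [ 0 -2  0 -3 -1]
  L: [ 1 -1 -3  2 -1]
  M: [ 0  1  1  1  1]
Row reduction gives pivot columns ℓ,τ,ρ; rank = 3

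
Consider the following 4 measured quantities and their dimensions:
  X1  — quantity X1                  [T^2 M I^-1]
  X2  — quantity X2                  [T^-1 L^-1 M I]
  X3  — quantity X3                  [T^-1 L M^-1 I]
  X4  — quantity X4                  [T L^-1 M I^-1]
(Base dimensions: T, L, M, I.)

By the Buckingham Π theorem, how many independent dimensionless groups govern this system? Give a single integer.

1

Dimensional matrix (T×L×M×I by X1×X2×X3×X4):
  T: [ 2 -1 -1  1]
  L: [ 0 -1  1 -1]
  M: [ 1  1 -1  1]
  I: [-1  1  1 -1]
RREF → pivots at {X1,X2,X3} ⇒ r = 3
Π count = n − r = 4 − 3 = 1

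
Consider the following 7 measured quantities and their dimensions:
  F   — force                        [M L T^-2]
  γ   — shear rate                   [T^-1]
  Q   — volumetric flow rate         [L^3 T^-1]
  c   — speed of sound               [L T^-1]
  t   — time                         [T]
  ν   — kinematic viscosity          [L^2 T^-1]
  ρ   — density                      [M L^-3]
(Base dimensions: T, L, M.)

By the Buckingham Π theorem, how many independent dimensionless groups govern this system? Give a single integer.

4

Dimensional matrix (T×L×M by F×γ×Q×c×t×ν×ρ):
  T: [-2 -1 -1 -1  1 -1  0]
  L: [ 1  0  3  1  0  2 -3]
  M: [ 1  0  0  0  0  0  1]
Row reduction gives pivot columns F,γ,Q; rank = 3
n=7, r=3 ⇒ 4 dimensionless groups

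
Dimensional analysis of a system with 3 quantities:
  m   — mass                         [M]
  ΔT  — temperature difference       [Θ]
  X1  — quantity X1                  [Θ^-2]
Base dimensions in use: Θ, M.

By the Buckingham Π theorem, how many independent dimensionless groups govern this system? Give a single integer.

Dimensional matrix (Θ×M by m×ΔT×X1):
  Θ: [ 0  1 -2]
  M: [ 1  0  0]
Echelon form has 2 nonzero rows (pivots: m,ΔT)
Π count = n − r = 3 − 2 = 1

1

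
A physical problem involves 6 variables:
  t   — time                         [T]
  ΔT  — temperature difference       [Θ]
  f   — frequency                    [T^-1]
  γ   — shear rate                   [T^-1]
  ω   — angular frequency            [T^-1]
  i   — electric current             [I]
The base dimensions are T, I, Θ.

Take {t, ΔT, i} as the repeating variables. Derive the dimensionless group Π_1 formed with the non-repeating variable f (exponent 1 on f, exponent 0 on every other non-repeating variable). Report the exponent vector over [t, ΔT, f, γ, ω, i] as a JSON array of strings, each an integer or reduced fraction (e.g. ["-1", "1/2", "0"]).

["1", "0", "1", "0", "0", "0"]

Exponent matrix [T,I,Θ] × [t,ΔT,f,γ,ω,i]:
  T: [ 1  0 -1 -1 -1  0]
  I: [ 0  0  0  0  0  1]
  Θ: [ 0  1  0  0  0  0]
Row reduction gives pivot columns t,ΔT,i; rank = 3
Pivot set = {t,ΔT,i}, free = {f,γ,ω}
RREF:
  r0: [   1    0   -1   -1   -1    0]
  r1: [   0    1    0    0    0    0]
  r2: [   0    0    0    0    0    1]
Fix exponent of f at 1, γ at 0, ω at 0; solve each RREF row for its pivot's exponent:
  r0: exp(t) + (-1)·1 = 0 ⇒ exp(t) = 1
  r1: exp(ΔT) + (0)·1 = 0 ⇒ exp(ΔT) = 0
  r2: exp(i) + (0)·1 = 0 ⇒ exp(i) = 0
Π_1 = t · f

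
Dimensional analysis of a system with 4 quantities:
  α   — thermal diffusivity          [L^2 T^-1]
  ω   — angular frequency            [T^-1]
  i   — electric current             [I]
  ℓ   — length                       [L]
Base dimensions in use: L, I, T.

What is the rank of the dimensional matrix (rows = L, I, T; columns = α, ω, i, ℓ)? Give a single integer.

3

Dimensional matrix (L×I×T by α×ω×i×ℓ):
  L: [ 2  0  0  1]
  I: [ 0  0  1  0]
  T: [-1 -1  0  0]
Row reduction gives pivot columns α,ω,i; rank = 3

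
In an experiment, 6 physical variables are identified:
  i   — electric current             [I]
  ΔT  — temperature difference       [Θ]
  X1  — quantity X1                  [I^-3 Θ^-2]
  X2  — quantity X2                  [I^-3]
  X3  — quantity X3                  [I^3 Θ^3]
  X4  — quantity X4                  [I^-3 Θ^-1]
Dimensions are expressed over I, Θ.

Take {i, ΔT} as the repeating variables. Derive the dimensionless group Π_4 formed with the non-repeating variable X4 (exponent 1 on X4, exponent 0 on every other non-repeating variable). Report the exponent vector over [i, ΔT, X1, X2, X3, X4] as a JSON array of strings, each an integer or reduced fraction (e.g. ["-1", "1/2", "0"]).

Exponent matrix [I,Θ] × [i,ΔT,X1,X2,X3,X4]:
  I: [ 1  0 -3 -3  3 -3]
  Θ: [ 0  1 -2  0  3 -1]
RREF → pivots at {i,ΔT} ⇒ r = 2
Pivot set = {i,ΔT}, free = {X1,X2,X3,X4}
RREF:
  r0: [   1    0   -3   -3    3   -3]
  r1: [   0    1   -2    0    3   -1]
Fix exponent of X4 at 1, X1 at 0, X2 at 0, X3 at 0; solve each RREF row for its pivot's exponent:
  r0: exp(i) + (-3)·1 = 0 ⇒ exp(i) = 3
  r1: exp(ΔT) + (-1)·1 = 0 ⇒ exp(ΔT) = 1
Π_4 = i^3 · ΔT · X4

["3", "1", "0", "0", "0", "1"]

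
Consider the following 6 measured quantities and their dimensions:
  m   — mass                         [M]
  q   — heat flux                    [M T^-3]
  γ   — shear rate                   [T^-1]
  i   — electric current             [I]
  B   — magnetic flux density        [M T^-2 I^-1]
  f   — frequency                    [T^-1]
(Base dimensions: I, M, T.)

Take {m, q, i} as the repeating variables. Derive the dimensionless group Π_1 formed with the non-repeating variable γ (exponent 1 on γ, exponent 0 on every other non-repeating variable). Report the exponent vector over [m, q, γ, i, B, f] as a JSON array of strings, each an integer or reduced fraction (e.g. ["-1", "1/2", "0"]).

Dimensional matrix (I×M×T by m×q×γ×i×B×f):
  I: [ 0  0  0  1 -1  0]
  M: [ 1  1  0  0  1  0]
  T: [ 0 -3 -1  0 -2 -1]
Row reduction gives pivot columns m,q,i; rank = 3
Repeat: m,q,i; free: γ,B,f
RREF:
  r0: [   1    0 -1/3    0  1/3 -1/3]
  r1: [   0    1  1/3    0  2/3  1/3]
  r2: [   0    0    0    1   -1    0]
Fix exponent of γ at 1, B at 0, f at 0; solve each RREF row for its pivot's exponent:
  r0: exp(m) + (-1/3)·1 = 0 ⇒ exp(m) = 1/3
  r1: exp(q) + (1/3)·1 = 0 ⇒ exp(q) = -1/3
  r2: exp(i) + (0)·1 = 0 ⇒ exp(i) = 0
Π_1 = m^(1/3) · q^(-1/3) · γ

["1/3", "-1/3", "1", "0", "0", "0"]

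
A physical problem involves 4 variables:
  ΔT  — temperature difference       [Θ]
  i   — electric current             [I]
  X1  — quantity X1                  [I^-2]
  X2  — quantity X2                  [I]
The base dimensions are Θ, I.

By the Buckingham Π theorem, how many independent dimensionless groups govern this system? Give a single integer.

Write exponents as rows Θ,I / cols ΔT,i,X1,X2:
  Θ: [ 1  0  0  0]
  I: [ 0  1 -2  1]
Echelon form has 2 nonzero rows (pivots: ΔT,i)
Π count = n − r = 4 − 2 = 2

2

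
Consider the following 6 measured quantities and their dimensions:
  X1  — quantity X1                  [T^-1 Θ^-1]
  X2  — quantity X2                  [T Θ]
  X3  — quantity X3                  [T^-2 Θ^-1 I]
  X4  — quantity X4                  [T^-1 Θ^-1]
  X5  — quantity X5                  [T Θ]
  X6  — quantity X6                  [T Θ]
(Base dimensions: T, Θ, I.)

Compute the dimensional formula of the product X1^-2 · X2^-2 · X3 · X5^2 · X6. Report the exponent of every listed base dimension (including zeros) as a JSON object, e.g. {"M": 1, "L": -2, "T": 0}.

{"T": 1, "Θ": 2, "I": 1}

Dimensional matrix (T×Θ×I by X1×X2×X3×X4×X5×X6):
  T: [-1  1 -2 -1  1  1]
  Θ: [-1  1 -1 -1  1  1]
  I: [ 0  0  1  0  0  0]
  [T]: (-2)·-1+(-2)·1+(1)·-2+(2)·1+(1)·1 = 1
  [Θ]: (-2)·-1+(-2)·1+(1)·-1+(2)·1+(1)·1 = 2
  [I]: (-2)·0+(-2)·0+(1)·1+(2)·0+(1)·0 = 1
⇒ T Θ^2 I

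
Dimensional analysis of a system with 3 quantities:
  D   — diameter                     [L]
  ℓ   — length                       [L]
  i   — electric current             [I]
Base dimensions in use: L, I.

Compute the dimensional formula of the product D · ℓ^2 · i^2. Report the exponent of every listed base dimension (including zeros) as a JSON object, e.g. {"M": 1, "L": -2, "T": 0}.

Exponent matrix [L,I] × [D,ℓ,i]:
  L: [ 1  1  0]
  I: [ 0  0  1]
  [L]: (1)·1+(2)·1+(2)·0 = 3
  [I]: (1)·0+(2)·0+(2)·1 = 2
⇒ L^3 I^2

{"L": 3, "I": 2}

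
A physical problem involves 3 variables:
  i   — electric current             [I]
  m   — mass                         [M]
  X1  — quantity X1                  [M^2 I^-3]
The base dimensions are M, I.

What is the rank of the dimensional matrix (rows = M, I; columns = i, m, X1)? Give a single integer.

Exponent matrix [M,I] × [i,m,X1]:
  M: [ 0  1  2]
  I: [ 1  0 -3]
Echelon form has 2 nonzero rows (pivots: i,m)

2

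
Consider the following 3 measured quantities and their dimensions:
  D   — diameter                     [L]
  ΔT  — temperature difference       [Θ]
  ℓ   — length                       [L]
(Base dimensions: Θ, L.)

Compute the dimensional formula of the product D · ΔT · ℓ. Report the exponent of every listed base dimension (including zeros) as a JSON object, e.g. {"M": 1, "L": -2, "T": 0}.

Dimensional matrix (Θ×L by D×ΔT×ℓ):
  Θ: [ 0  1  0]
  L: [ 1  0  1]
  [Θ]: (1)·0+(1)·1+(1)·0 = 1
  [L]: (1)·1+(1)·0+(1)·1 = 2
⇒ Θ L^2

{"Θ": 1, "L": 2}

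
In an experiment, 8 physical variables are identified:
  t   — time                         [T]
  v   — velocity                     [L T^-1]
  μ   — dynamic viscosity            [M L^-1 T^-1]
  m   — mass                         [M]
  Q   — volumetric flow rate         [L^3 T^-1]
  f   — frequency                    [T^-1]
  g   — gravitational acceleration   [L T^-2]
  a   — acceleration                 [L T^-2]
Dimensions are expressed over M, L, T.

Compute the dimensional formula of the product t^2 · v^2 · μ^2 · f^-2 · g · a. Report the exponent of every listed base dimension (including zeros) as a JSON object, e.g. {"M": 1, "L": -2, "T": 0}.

{"M": 2, "L": 2, "T": -4}

Dimensional matrix (M×L×T by t×v×μ×m×Q×f×g×a):
  M: [ 0  0  1  1  0  0  0  0]
  L: [ 0  1 -1  0  3  0  1  1]
  T: [ 1 -1 -1  0 -1 -1 -2 -2]
  [M]: (2)·0+(2)·0+(2)·1+(-2)·0+(1)·0+(1)·0 = 2
  [L]: (2)·0+(2)·1+(2)·-1+(-2)·0+(1)·1+(1)·1 = 2
  [T]: (2)·1+(2)·-1+(2)·-1+(-2)·-1+(1)·-2+(1)·-2 = -4
⇒ M^2 L^2 T^-4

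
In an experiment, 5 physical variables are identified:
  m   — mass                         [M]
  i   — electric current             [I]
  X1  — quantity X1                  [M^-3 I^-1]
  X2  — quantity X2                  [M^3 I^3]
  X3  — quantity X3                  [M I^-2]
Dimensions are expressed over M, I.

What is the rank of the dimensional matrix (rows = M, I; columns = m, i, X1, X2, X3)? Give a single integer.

2

Dimensional matrix (M×I by m×i×X1×X2×X3):
  M: [ 1  0 -3  3  1]
  I: [ 0  1 -1  3 -2]
RREF → pivots at {m,i} ⇒ r = 2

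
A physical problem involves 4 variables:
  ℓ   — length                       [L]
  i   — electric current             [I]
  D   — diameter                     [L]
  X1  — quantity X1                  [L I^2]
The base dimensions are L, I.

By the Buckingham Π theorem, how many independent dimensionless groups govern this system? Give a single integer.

Exponent matrix [L,I] × [ℓ,i,D,X1]:
  L: [ 1  0  1  1]
  I: [ 0  1  0  2]
Echelon form has 2 nonzero rows (pivots: ℓ,i)
n=4, r=2 ⇒ 2 dimensionless groups

2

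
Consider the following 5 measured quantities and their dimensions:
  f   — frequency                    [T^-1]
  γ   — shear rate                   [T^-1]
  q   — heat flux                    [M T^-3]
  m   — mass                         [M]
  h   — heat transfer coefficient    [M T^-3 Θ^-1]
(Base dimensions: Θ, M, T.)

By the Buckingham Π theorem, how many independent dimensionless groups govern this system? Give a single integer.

Dimensional matrix (Θ×M×T by f×γ×q×m×h):
  Θ: [ 0  0  0  0 -1]
  M: [ 0  0  1  1  1]
  T: [-1 -1 -3  0 -3]
RREF → pivots at {f,q,h} ⇒ r = 3
Π count = n − r = 5 − 3 = 2

2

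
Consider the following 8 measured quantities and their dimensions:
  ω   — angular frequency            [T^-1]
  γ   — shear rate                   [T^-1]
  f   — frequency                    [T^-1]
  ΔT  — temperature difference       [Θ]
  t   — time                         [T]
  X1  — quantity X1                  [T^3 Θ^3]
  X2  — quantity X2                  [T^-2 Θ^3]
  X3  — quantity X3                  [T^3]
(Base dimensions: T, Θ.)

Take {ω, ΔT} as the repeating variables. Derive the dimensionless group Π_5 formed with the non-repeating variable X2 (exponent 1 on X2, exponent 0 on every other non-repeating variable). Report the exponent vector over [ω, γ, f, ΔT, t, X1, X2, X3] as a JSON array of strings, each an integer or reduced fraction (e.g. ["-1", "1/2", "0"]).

Exponent matrix [T,Θ] × [ω,γ,f,ΔT,t,X1,X2,X3]:
  T: [-1 -1 -1  0  1  3 -2  3]
  Θ: [ 0  0  0  1  0  3  3  0]
Row reduction gives pivot columns ω,ΔT; rank = 2
Pivot set = {ω,ΔT}, free = {γ,f,t,X1,X2,X3}
RREF:
  r0: [   1    1    1    0   -1   -3    2   -3]
  r1: [   0    0    0    1    0    3    3    0]
Fix exponent of X2 at 1, γ at 0, f at 0, t at 0, X1 at 0, X3 at 0; solve each RREF row for its pivot's exponent:
  r0: exp(ω) + (2)·1 = 0 ⇒ exp(ω) = -2
  r1: exp(ΔT) + (3)·1 = 0 ⇒ exp(ΔT) = -3
Π_5 = ω^-2 · ΔT^-3 · X2

["-2", "0", "0", "-3", "0", "0", "1", "0"]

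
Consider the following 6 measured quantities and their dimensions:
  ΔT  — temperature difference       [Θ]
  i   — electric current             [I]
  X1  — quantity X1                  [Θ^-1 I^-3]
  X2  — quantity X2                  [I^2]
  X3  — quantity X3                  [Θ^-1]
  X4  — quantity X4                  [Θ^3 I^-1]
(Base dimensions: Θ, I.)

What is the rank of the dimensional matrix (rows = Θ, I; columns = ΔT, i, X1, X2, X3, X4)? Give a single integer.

2

Exponent matrix [Θ,I] × [ΔT,i,X1,X2,X3,X4]:
  Θ: [ 1  0 -1  0 -1  3]
  I: [ 0  1 -3  2  0 -1]
RREF → pivots at {ΔT,i} ⇒ r = 2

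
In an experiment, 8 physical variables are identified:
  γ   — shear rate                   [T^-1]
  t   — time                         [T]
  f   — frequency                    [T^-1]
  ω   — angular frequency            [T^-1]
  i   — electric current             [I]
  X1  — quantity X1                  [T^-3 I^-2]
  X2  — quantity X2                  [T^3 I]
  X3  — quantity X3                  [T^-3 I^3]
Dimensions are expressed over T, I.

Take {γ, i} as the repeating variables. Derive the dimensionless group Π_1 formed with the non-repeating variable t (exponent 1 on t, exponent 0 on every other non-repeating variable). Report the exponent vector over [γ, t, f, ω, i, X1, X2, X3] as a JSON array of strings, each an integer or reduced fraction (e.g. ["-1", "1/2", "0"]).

["1", "1", "0", "0", "0", "0", "0", "0"]

Dimensional matrix (T×I by γ×t×f×ω×i×X1×X2×X3):
  T: [-1  1 -1 -1  0 -3  3 -3]
  I: [ 0  0  0  0  1 -2  1  3]
RREF → pivots at {γ,i} ⇒ r = 2
Pivot set = {γ,i}, free = {t,f,ω,X1,X2,X3}
RREF:
  r0: [   1   -1    1    1    0    3   -3    3]
  r1: [   0    0    0    0    1   -2    1    3]
Fix exponent of t at 1, f at 0, ω at 0, X1 at 0, X2 at 0, X3 at 0; solve each RREF row for its pivot's exponent:
  r0: exp(γ) + (-1)·1 = 0 ⇒ exp(γ) = 1
  r1: exp(i) + (0)·1 = 0 ⇒ exp(i) = 0
Π_1 = γ · t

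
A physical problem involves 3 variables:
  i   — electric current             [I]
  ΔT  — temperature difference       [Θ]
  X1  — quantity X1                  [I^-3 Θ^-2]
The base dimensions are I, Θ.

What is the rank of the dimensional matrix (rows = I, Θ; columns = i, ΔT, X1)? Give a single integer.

Exponent matrix [I,Θ] × [i,ΔT,X1]:
  I: [ 1  0 -3]
  Θ: [ 0  1 -2]
RREF → pivots at {i,ΔT} ⇒ r = 2

2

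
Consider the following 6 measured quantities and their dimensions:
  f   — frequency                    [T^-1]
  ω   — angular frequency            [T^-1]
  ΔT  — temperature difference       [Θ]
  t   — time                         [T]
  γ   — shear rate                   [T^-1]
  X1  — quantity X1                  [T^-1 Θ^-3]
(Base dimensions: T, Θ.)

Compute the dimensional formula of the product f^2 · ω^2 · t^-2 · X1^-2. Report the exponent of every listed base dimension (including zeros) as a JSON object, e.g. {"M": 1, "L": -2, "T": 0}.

Write exponents as rows T,Θ / cols f,ω,ΔT,t,γ,X1:
  T: [-1 -1  0  1 -1 -1]
  Θ: [ 0  0  1  0  0 -3]
  [T]: (2)·-1+(2)·-1+(-2)·1+(-2)·-1 = -4
  [Θ]: (2)·0+(2)·0+(-2)·0+(-2)·-3 = 6
⇒ T^-4 Θ^6

{"T": -4, "Θ": 6}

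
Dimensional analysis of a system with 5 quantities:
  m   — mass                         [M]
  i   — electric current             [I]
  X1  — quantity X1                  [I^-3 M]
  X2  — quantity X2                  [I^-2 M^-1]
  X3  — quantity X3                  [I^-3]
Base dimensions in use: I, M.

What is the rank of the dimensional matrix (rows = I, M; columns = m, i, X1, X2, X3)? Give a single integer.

Dimensional matrix (I×M by m×i×X1×X2×X3):
  I: [ 0  1 -3 -2 -3]
  M: [ 1  0  1 -1  0]
RREF → pivots at {m,i} ⇒ r = 2

2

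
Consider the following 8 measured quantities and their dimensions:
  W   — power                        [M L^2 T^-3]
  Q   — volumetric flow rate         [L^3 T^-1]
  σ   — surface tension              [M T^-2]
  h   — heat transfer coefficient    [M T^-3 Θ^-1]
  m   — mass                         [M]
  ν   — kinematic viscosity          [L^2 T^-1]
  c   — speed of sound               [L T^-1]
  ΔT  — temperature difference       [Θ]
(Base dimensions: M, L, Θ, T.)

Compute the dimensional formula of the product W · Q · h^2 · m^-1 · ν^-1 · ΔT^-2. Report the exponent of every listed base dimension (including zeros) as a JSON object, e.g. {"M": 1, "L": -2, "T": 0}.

Exponent matrix [M,L,Θ,T] × [W,Q,σ,h,m,ν,c,ΔT]:
  M: [ 1  0  1  1  1  0  0  0]
  L: [ 2  3  0  0  0  2  1  0]
  Θ: [ 0  0  0 -1  0  0  0  1]
  T: [-3 -1 -2 -3  0 -1 -1  0]
  [M]: (1)·1+(1)·0+(2)·1+(-1)·1+(-1)·0+(-2)·0 = 2
  [L]: (1)·2+(1)·3+(2)·0+(-1)·0+(-1)·2+(-2)·0 = 3
  [Θ]: (1)·0+(1)·0+(2)·-1+(-1)·0+(-1)·0+(-2)·1 = -4
  [T]: (1)·-3+(1)·-1+(2)·-3+(-1)·0+(-1)·-1+(-2)·0 = -9
⇒ M^2 L^3 Θ^-4 T^-9

{"M": 2, "L": 3, "Θ": -4, "T": -9}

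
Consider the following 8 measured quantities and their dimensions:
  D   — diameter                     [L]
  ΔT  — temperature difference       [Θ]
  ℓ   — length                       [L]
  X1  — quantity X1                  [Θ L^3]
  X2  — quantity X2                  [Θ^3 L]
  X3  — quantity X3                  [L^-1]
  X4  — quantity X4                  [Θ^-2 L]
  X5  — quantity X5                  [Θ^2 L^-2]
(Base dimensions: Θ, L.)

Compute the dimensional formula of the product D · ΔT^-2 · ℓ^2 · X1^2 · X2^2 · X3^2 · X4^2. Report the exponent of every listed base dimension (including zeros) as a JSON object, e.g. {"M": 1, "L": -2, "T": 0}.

Dimensional matrix (Θ×L by D×ΔT×ℓ×X1×X2×X3×X4×X5):
  Θ: [ 0  1  0  1  3  0 -2  2]
  L: [ 1  0  1  3  1 -1  1 -2]
  [Θ]: (1)·0+(-2)·1+(2)·0+(2)·1+(2)·3+(2)·0+(2)·-2 = 2
  [L]: (1)·1+(-2)·0+(2)·1+(2)·3+(2)·1+(2)·-1+(2)·1 = 11
⇒ Θ^2 L^11

{"Θ": 2, "L": 11}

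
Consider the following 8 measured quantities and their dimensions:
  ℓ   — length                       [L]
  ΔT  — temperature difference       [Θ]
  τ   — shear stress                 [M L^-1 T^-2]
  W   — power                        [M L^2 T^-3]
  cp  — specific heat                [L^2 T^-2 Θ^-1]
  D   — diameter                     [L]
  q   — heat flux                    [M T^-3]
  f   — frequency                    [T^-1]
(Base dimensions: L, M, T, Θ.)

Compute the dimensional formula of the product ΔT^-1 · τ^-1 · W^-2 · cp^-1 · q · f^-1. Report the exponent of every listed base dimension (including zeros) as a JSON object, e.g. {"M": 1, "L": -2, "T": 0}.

Exponent matrix [L,M,T,Θ] × [ℓ,ΔT,τ,W,cp,D,q,f]:
  L: [ 1  0 -1  2  2  1  0  0]
  M: [ 0  0  1  1  0  0  1  0]
  T: [ 0  0 -2 -3 -2  0 -3 -1]
  Θ: [ 0  1  0  0 -1  0  0  0]
  [L]: (-1)·0+(-1)·-1+(-2)·2+(-1)·2+(1)·0+(-1)·0 = -5
  [M]: (-1)·0+(-1)·1+(-2)·1+(-1)·0+(1)·1+(-1)·0 = -2
  [T]: (-1)·0+(-1)·-2+(-2)·-3+(-1)·-2+(1)·-3+(-1)·-1 = 8
  [Θ]: (-1)·1+(-1)·0+(-2)·0+(-1)·-1+(1)·0+(-1)·0 = 0
⇒ L^-5 M^-2 T^8

{"L": -5, "M": -2, "T": 8, "Θ": 0}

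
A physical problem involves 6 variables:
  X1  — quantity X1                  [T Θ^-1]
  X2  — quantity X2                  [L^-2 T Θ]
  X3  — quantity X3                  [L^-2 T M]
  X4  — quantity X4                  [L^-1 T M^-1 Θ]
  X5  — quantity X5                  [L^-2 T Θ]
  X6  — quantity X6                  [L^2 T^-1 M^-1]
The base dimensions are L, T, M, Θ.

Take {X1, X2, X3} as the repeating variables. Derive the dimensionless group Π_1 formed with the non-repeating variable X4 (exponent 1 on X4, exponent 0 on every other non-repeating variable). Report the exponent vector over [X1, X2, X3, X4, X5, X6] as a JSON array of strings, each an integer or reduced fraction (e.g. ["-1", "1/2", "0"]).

Write exponents as rows L,T,M,Θ / cols X1,X2,X3,X4,X5,X6:
  L: [ 0 -2 -2 -1 -2  2]
  T: [ 1  1  1  1  1 -1]
  M: [ 0  0  1 -1  0 -1]
  Θ: [-1  1  0  1  1  0]
RREF → pivots at {X1,X2,X3} ⇒ r = 3
Pivot set = {X1,X2,X3}, free = {X4,X5,X6}
RREF:
  r0: [   1    0    0  1/2    0    0]
  r1: [   0    1    0  3/2    1    0]
  r2: [   0    0    1   -1    0   -1]
  r3: [   0    0    0    0    0    0]
Fix exponent of X4 at 1, X5 at 0, X6 at 0; solve each RREF row for its pivot's exponent:
  r0: exp(X1) + (1/2)·1 = 0 ⇒ exp(X1) = -1/2
  r1: exp(X2) + (3/2)·1 = 0 ⇒ exp(X2) = -3/2
  r2: exp(X3) + (-1)·1 = 0 ⇒ exp(X3) = 1
Π_1 = X1^(-1/2) · X2^(-3/2) · X3 · X4

["-1/2", "-3/2", "1", "1", "0", "0"]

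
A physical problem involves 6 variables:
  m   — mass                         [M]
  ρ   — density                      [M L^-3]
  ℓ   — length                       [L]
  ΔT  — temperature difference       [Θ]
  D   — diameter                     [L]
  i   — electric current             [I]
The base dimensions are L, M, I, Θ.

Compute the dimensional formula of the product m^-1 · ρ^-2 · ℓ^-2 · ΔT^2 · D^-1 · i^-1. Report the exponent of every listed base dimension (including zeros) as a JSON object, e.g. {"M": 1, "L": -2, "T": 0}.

Dimensional matrix (L×M×I×Θ by m×ρ×ℓ×ΔT×D×i):
  L: [ 0 -3  1  0  1  0]
  M: [ 1  1  0  0  0  0]
  I: [ 0  0  0  0  0  1]
  Θ: [ 0  0  0  1  0  0]
  [L]: (-1)·0+(-2)·-3+(-2)·1+(2)·0+(-1)·1+(-1)·0 = 3
  [M]: (-1)·1+(-2)·1+(-2)·0+(2)·0+(-1)·0+(-1)·0 = -3
  [I]: (-1)·0+(-2)·0+(-2)·0+(2)·0+(-1)·0+(-1)·1 = -1
  [Θ]: (-1)·0+(-2)·0+(-2)·0+(2)·1+(-1)·0+(-1)·0 = 2
⇒ L^3 M^-3 I^-1 Θ^2

{"L": 3, "M": -3, "I": -1, "Θ": 2}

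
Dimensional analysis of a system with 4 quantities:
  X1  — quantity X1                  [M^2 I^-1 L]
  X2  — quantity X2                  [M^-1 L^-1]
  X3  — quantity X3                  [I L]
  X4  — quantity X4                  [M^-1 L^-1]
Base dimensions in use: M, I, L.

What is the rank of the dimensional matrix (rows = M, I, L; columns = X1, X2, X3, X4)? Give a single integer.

Exponent matrix [M,I,L] × [X1,X2,X3,X4]:
  M: [ 2 -1  0 -1]
  I: [-1  0  1  0]
  L: [ 1 -1  1 -1]
RREF → pivots at {X1,X2} ⇒ r = 2

2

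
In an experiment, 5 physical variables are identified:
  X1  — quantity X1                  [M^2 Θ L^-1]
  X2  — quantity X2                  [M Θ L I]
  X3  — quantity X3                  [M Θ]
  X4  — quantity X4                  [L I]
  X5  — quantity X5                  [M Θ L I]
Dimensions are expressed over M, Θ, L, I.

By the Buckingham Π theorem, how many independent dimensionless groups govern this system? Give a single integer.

Exponent matrix [M,Θ,L,I] × [X1,X2,X3,X4,X5]:
  M: [ 2  1  1  0  1]
  Θ: [ 1  1  1  0  1]
  L: [-1  1  0  1  1]
  I: [ 0  1  0  1  1]
Row reduction gives pivot columns X1,X2,X3; rank = 3
n=5, r=3 ⇒ 2 dimensionless groups

2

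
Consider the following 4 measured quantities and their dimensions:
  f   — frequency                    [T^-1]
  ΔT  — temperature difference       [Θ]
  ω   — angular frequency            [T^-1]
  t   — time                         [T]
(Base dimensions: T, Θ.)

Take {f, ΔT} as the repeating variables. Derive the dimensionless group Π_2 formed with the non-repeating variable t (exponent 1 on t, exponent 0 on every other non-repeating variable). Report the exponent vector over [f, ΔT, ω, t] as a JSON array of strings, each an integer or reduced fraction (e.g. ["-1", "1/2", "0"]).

["1", "0", "0", "1"]

Write exponents as rows T,Θ / cols f,ΔT,ω,t:
  T: [-1  0 -1  1]
  Θ: [ 0  1  0  0]
RREF → pivots at {f,ΔT} ⇒ r = 2
Pivot set = {f,ΔT}, free = {ω,t}
RREF:
  r0: [   1    0    1   -1]
  r1: [   0    1    0    0]
Fix exponent of t at 1, ω at 0; solve each RREF row for its pivot's exponent:
  r0: exp(f) + (-1)·1 = 0 ⇒ exp(f) = 1
  r1: exp(ΔT) + (0)·1 = 0 ⇒ exp(ΔT) = 0
Π_2 = f · t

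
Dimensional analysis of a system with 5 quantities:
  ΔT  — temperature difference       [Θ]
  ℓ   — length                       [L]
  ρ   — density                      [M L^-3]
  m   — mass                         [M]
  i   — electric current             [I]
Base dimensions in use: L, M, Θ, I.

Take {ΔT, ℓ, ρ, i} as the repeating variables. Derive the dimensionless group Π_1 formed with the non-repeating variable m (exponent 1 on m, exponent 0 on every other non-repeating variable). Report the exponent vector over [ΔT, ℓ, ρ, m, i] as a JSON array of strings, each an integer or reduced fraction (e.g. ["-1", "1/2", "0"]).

Dimensional matrix (L×M×Θ×I by ΔT×ℓ×ρ×m×i):
  L: [ 0  1 -3  0  0]
  M: [ 0  0  1  1  0]
  Θ: [ 1  0  0  0  0]
  I: [ 0  0  0  0  1]
Row reduction gives pivot columns ΔT,ℓ,ρ,i; rank = 4
Pivot set = {ΔT,ℓ,ρ,i}, free = {m}
RREF:
  r0: [   1    0    0    0    0]
  r1: [   0    1    0    3    0]
  r2: [   0    0    1    1    0]
  r3: [   0    0    0    0    1]
Fix exponent of m at 1; solve each RREF row for its pivot's exponent:
  r0: exp(ΔT) + (0)·1 = 0 ⇒ exp(ΔT) = 0
  r1: exp(ℓ) + (3)·1 = 0 ⇒ exp(ℓ) = -3
  r2: exp(ρ) + (1)·1 = 0 ⇒ exp(ρ) = -1
  r3: exp(i) + (0)·1 = 0 ⇒ exp(i) = 0
Π_1 = ℓ^-3 · ρ^-1 · m

["0", "-3", "-1", "1", "0"]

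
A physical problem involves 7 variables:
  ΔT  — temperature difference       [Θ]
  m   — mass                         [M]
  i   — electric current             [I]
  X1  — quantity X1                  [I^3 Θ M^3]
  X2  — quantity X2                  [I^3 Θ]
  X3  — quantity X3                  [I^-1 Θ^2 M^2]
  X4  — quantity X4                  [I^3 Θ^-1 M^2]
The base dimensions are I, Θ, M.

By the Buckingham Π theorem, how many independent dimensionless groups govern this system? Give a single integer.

Write exponents as rows I,Θ,M / cols ΔT,m,i,X1,X2,X3,X4:
  I: [ 0  0  1  3  3 -1  3]
  Θ: [ 1  0  0  1  1  2 -1]
  M: [ 0  1  0  3  0  2  2]
Row reduction gives pivot columns ΔT,m,i; rank = 3
Π count = n − r = 7 − 3 = 4

4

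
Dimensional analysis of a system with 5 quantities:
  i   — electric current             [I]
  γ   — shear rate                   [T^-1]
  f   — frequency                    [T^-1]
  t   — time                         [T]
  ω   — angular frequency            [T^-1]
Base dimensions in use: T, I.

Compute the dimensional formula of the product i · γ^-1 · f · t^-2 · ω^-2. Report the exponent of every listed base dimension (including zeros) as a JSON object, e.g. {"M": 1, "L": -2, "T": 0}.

{"T": 0, "I": 1}

Write exponents as rows T,I / cols i,γ,f,t,ω:
  T: [ 0 -1 -1  1 -1]
  I: [ 1  0  0  0  0]
  [T]: (1)·0+(-1)·-1+(1)·-1+(-2)·1+(-2)·-1 = 0
  [I]: (1)·1+(-1)·0+(1)·0+(-2)·0+(-2)·0 = 1
⇒ I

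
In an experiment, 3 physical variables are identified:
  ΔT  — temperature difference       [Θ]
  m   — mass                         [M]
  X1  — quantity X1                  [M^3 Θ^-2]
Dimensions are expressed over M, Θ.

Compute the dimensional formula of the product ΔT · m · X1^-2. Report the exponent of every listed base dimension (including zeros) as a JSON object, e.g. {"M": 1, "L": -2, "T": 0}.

Exponent matrix [M,Θ] × [ΔT,m,X1]:
  M: [ 0  1  3]
  Θ: [ 1  0 -2]
  [M]: (1)·0+(1)·1+(-2)·3 = -5
  [Θ]: (1)·1+(1)·0+(-2)·-2 = 5
⇒ M^-5 Θ^5

{"M": -5, "Θ": 5}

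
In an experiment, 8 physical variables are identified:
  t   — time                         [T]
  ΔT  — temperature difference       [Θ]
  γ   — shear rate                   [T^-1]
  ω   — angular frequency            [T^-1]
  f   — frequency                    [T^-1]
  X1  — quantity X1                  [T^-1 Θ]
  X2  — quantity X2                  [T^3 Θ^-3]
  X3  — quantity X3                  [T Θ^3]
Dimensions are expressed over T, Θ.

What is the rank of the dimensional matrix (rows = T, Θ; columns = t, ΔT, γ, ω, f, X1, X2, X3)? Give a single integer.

2

Exponent matrix [T,Θ] × [t,ΔT,γ,ω,f,X1,X2,X3]:
  T: [ 1  0 -1 -1 -1 -1  3  1]
  Θ: [ 0  1  0  0  0  1 -3  3]
Echelon form has 2 nonzero rows (pivots: t,ΔT)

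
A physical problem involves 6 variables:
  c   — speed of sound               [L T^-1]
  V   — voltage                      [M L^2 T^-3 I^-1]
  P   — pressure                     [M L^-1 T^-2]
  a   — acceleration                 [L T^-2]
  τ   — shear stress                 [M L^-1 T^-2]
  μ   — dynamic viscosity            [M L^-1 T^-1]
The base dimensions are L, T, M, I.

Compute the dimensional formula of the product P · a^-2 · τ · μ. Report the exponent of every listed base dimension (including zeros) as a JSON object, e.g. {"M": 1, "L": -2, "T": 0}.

{"L": -5, "T": -1, "M": 3, "I": 0}

Exponent matrix [L,T,M,I] × [c,V,P,a,τ,μ]:
  L: [ 1  2 -1  1 -1 -1]
  T: [-1 -3 -2 -2 -2 -1]
  M: [ 0  1  1  0  1  1]
  I: [ 0 -1  0  0  0  0]
  [L]: (1)·-1+(-2)·1+(1)·-1+(1)·-1 = -5
  [T]: (1)·-2+(-2)·-2+(1)·-2+(1)·-1 = -1
  [M]: (1)·1+(-2)·0+(1)·1+(1)·1 = 3
  [I]: (1)·0+(-2)·0+(1)·0+(1)·0 = 0
⇒ L^-5 T^-1 M^3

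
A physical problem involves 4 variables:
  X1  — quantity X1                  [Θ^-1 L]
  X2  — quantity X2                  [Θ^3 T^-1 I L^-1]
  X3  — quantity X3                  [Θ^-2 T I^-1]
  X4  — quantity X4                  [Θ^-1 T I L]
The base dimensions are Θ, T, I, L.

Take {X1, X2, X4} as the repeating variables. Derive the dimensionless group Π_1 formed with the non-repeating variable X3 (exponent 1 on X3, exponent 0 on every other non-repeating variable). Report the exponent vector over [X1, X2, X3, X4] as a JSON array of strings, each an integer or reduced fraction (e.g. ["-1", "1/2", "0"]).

["1", "1", "1", "0"]

Dimensional matrix (Θ×T×I×L by X1×X2×X3×X4):
  Θ: [-1  3 -2 -1]
  T: [ 0 -1  1  1]
  I: [ 0  1 -1  1]
  L: [ 1 -1  0  1]
Row reduction gives pivot columns X1,X2,X4; rank = 3
Repeat: X1,X2,X4; free: X3
RREF:
  r0: [   1    0   -1    0]
  r1: [   0    1   -1    0]
  r2: [   0    0    0    1]
  r3: [   0    0    0    0]
Fix exponent of X3 at 1; solve each RREF row for its pivot's exponent:
  r0: exp(X1) + (-1)·1 = 0 ⇒ exp(X1) = 1
  r1: exp(X2) + (-1)·1 = 0 ⇒ exp(X2) = 1
  r2: exp(X4) + (0)·1 = 0 ⇒ exp(X4) = 0
Π_1 = X1 · X2 · X3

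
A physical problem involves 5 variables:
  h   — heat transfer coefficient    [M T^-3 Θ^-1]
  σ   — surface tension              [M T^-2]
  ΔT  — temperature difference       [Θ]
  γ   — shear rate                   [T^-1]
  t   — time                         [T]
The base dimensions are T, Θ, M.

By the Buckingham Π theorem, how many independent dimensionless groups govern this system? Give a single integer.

Write exponents as rows T,Θ,M / cols h,σ,ΔT,γ,t:
  T: [-3 -2  0 -1  1]
  Θ: [-1  0  1  0  0]
  M: [ 1  1  0  0  0]
Echelon form has 3 nonzero rows (pivots: h,σ,ΔT)
n=5, r=3 ⇒ 2 dimensionless groups

2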